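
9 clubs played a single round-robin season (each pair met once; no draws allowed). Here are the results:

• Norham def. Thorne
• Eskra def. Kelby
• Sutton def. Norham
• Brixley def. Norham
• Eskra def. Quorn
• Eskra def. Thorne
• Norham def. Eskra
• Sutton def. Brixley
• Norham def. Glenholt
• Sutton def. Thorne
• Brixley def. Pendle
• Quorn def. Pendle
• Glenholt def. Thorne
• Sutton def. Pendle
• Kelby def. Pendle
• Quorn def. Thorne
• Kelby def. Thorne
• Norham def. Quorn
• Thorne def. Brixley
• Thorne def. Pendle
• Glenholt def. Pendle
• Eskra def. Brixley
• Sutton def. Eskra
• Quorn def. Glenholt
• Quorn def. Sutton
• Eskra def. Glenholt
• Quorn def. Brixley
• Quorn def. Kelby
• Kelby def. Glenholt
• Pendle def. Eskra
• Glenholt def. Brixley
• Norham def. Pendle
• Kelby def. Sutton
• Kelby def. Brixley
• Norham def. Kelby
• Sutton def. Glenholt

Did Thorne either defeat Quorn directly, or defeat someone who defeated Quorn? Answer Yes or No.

No

Thorne did not beat Quorn directly.
Thorne beat Brixley, Pendle, but each of them lost to Quorn. No two-step path.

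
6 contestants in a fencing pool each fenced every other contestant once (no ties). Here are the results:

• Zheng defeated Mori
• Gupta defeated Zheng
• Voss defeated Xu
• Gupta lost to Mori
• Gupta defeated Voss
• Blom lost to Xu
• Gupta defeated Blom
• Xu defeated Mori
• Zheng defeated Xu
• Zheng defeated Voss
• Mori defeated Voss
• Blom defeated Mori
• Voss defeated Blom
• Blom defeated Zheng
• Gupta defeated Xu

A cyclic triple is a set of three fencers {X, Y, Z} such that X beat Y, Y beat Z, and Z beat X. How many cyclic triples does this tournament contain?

7

Win totals: Voss 2, Blom 2, Zheng 3, Mori 2, Xu 2, Gupta 4.
A fencer with w wins dominates both others in C(w,2) triples; summing gives 1 + 1 + 3 + 1 + 1 + 6 = 13 transitive triples.
Total triples C(6,3) = 20, so cyclic triples = 20 − 13 = 7.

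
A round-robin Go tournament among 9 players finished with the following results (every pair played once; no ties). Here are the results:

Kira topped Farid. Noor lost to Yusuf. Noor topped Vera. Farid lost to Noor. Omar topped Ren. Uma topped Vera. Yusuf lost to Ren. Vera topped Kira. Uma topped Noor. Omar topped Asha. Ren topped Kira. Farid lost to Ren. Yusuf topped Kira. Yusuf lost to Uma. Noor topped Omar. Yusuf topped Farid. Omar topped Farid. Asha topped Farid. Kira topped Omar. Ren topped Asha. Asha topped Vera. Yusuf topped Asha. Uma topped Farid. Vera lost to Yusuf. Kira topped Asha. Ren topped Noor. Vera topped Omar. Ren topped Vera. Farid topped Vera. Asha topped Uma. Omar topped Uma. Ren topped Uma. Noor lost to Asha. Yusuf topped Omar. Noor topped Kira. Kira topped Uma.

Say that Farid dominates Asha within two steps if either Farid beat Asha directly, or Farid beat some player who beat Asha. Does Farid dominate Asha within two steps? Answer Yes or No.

No

Farid did not beat Asha directly.
Farid beat Vera, but each of them lost to Asha. No two-step path.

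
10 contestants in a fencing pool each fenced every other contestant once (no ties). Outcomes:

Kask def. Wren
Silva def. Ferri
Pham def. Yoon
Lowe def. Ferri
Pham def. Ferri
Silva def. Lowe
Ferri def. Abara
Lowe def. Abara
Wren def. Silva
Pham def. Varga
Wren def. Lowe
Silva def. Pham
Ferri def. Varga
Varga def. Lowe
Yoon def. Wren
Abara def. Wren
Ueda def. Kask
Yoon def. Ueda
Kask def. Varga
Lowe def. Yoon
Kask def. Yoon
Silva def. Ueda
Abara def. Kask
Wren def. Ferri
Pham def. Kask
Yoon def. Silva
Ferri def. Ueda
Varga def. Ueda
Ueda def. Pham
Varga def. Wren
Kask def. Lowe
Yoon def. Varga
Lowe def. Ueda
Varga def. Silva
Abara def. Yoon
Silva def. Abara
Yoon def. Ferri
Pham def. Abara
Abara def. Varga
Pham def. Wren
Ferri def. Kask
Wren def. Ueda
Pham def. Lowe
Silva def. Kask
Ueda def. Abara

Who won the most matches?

Win totals: Ferri 4, Silva 6, Varga 4, Pham 7, Ueda 3, Lowe 4, Yoon 5, Kask 4, Abara 4, Wren 4.
Pham leads with 7 wins (next highest: 6).

Pham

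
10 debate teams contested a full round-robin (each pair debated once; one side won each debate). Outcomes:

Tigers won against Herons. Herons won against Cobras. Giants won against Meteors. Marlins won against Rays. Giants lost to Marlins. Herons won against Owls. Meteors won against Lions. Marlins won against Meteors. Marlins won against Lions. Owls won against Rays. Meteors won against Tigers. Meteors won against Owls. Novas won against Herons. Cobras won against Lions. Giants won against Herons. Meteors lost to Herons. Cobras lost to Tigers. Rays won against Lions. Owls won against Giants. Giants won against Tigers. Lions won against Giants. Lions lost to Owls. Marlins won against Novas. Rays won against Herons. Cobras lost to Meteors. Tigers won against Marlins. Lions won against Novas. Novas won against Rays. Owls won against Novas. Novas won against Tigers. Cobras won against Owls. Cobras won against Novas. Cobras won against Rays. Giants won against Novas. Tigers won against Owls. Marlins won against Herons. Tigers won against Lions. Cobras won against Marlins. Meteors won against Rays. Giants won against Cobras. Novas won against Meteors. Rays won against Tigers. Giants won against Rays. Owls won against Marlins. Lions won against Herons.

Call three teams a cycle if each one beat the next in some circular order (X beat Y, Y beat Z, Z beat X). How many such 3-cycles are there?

35

Win totals: Giants 6, Meteors 5, Lions 3, Novas 4, Marlins 6, Owls 5, Herons 3, Rays 3, Tigers 5, Cobras 5.
A team with w wins dominates both others in C(w,2) triples; summing gives 15 + 10 + 3 + 6 + 15 + 10 + 3 + 3 + 10 + 10 = 85 transitive triples.
Total triples C(10,3) = 120, so cyclic triples = 120 − 85 = 35.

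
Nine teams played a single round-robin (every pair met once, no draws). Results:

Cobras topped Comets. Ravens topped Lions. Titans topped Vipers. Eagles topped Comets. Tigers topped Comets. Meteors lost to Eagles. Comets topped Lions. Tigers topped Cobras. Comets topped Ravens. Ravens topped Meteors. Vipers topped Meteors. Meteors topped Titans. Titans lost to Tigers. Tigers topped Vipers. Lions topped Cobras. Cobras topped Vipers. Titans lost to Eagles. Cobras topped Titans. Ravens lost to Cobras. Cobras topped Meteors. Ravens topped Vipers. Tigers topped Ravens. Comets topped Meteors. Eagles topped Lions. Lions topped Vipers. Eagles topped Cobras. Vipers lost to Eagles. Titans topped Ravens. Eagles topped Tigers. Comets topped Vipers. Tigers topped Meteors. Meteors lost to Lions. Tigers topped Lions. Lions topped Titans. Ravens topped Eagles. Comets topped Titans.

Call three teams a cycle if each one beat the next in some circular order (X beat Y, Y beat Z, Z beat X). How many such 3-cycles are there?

9

Win totals: Eagles 7, Titans 2, Ravens 4, Vipers 1, Cobras 5, Comets 5, Tigers 7, Meteors 1, Lions 4.
A team with w wins dominates both others in C(w,2) triples; summing gives 21 + 1 + 6 + 0 + 10 + 10 + 21 + 0 + 6 = 75 transitive triples.
Total triples C(9,3) = 84, so cyclic triples = 84 − 75 = 9.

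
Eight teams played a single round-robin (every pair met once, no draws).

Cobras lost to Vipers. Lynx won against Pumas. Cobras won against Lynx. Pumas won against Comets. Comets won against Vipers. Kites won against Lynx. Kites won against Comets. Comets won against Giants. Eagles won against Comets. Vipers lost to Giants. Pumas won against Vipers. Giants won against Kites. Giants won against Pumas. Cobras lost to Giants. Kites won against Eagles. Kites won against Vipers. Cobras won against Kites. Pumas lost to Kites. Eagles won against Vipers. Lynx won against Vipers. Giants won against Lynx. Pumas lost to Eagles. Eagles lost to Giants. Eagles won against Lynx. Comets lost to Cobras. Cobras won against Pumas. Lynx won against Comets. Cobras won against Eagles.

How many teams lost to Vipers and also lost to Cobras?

Vipers beat: Cobras.
Cobras beat: Comets, Eagles, Pumas, Kites, Lynx.
No one was beaten by both.

0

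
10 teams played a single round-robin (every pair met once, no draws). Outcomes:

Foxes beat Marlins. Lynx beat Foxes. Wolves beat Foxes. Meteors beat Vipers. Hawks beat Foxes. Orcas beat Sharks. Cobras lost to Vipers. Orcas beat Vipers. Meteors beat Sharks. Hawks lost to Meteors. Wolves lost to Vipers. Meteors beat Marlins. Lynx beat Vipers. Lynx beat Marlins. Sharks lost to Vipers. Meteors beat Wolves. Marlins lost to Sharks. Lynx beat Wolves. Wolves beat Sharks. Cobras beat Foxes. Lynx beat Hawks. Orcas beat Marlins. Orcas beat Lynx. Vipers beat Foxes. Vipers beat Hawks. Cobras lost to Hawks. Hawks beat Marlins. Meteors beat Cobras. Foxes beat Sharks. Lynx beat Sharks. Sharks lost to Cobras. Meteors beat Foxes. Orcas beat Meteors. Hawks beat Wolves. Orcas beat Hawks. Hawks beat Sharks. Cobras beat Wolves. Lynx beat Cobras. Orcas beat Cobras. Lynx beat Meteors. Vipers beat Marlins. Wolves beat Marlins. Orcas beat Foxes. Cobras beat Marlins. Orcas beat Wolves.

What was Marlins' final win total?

0

Marlins' results: beat no one; lost to Hawks, Meteors, Vipers, Sharks, Wolves, Foxes, Orcas, Lynx, Cobras.
That is 0 wins.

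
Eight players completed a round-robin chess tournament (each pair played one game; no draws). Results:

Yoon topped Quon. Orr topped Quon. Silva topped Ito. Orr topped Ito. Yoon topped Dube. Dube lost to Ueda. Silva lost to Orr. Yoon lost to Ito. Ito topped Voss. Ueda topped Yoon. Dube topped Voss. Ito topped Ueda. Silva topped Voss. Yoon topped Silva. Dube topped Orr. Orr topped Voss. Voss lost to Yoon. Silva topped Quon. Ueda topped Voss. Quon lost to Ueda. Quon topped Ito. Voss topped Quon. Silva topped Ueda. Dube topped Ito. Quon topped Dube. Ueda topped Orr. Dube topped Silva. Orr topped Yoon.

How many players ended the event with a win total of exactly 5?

2

Win totals: Yoon 4, Silva 4, Ueda 5, Voss 1, Ito 3, Quon 2, Orr 5, Dube 4.
Exactly 5: Ueda, Orr — 2 players.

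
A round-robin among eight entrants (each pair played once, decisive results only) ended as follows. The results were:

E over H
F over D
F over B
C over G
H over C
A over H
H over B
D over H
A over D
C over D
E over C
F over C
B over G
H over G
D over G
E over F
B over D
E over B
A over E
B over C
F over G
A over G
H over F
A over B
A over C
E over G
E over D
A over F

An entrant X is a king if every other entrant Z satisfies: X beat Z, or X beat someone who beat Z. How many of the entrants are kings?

1

A reaches everyone (king).
B cannot reach A, E, F in two steps.
C cannot reach A, B, E, F in two steps.
D cannot reach A, E in two steps.
E cannot reach A in two steps.
F cannot reach A, E in two steps.
G cannot reach A, B, C, D, E, F, H in two steps.
H cannot reach A, E in two steps.
Kings: A — 1.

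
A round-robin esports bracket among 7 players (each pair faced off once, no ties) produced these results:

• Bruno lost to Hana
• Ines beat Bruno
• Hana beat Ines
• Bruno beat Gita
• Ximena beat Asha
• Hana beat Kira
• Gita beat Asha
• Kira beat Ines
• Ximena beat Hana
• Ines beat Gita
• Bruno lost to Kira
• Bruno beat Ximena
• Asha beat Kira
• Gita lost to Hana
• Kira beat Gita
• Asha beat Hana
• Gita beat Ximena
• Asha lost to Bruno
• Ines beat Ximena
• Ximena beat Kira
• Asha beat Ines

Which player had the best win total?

Hana

Win totals: Ximena 3, Kira 3, Gita 2, Hana 4, Bruno 3, Ines 3, Asha 3.
Hana leads with 4 wins (next highest: 3).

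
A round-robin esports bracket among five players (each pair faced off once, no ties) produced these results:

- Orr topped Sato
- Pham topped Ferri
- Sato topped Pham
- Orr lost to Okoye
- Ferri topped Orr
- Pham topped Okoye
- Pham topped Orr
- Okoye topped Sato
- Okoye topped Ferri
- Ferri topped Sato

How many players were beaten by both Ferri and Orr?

Ferri beat: Orr, Sato.
Orr beat: Sato.
Both beat: Sato — 1.

1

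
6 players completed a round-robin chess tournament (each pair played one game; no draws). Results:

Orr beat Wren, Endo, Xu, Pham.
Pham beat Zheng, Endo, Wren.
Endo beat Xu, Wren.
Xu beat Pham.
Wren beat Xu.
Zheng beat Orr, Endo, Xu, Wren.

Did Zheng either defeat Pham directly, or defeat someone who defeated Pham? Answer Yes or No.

Zheng did not beat Pham directly.
Zheng beat Orr, Xu, Endo, Wren. Of those, Orr beat Pham.

Yes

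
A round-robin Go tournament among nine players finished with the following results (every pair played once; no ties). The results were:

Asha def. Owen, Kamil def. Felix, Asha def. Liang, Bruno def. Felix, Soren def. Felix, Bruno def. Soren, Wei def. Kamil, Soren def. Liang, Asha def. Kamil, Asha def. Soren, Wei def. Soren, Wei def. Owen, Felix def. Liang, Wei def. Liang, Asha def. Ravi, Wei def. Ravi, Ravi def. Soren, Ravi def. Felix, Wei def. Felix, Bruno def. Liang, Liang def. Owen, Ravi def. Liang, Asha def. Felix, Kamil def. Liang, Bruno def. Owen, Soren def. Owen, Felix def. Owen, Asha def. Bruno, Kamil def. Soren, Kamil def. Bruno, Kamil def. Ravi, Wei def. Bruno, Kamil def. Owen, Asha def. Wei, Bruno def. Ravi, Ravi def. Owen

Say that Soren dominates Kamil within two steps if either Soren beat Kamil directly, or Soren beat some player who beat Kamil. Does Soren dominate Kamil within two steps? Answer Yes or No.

Soren did not beat Kamil directly.
Soren beat Owen, Liang, Felix, but each of them lost to Kamil. No two-step path.

No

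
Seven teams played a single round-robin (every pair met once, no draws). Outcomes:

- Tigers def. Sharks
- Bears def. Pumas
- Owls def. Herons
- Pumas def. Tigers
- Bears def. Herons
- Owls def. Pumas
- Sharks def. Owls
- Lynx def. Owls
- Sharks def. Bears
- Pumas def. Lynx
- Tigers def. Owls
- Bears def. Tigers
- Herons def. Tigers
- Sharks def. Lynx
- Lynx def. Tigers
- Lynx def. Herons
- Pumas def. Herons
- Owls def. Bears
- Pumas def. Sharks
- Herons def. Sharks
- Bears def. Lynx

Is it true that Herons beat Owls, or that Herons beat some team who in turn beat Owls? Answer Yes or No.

Herons did not beat Owls directly.
Herons beat Tigers, Sharks. Of those, Tigers beat Owls.

Yes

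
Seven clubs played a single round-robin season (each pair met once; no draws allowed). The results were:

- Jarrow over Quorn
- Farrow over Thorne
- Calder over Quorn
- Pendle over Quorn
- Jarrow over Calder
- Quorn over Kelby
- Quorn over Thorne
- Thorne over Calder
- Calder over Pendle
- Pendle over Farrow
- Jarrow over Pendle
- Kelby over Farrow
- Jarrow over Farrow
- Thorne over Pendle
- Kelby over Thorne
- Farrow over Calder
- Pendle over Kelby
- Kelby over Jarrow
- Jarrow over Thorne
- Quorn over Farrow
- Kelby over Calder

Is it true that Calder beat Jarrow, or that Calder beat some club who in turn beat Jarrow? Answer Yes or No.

No

Calder did not beat Jarrow directly.
Calder beat Quorn, Pendle, but each of them lost to Jarrow. No two-step path.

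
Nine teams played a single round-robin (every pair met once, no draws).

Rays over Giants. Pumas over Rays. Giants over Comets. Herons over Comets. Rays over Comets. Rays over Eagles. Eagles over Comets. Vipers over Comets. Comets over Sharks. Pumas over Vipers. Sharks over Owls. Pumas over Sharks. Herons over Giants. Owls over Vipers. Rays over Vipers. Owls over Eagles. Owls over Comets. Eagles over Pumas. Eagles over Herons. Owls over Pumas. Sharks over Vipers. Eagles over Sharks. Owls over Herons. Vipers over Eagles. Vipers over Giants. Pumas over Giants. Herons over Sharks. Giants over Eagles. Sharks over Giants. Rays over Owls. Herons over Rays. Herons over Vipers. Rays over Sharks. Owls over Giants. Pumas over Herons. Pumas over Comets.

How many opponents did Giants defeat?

2

Giants' results: beat Comets, Eagles; lost to Rays, Herons, Vipers, Sharks, Pumas, Owls.
That is 2 wins.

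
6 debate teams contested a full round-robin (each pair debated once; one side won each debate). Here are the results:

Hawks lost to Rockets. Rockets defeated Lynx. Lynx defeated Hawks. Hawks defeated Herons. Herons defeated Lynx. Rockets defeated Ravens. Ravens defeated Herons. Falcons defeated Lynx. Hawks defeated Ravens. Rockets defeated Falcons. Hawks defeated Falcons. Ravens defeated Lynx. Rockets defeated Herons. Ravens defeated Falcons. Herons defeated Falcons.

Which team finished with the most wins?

Rockets

Win totals: Ravens 3, Lynx 1, Herons 2, Hawks 3, Falcons 1, Rockets 5.
Rockets leads with 5 wins (next highest: 3).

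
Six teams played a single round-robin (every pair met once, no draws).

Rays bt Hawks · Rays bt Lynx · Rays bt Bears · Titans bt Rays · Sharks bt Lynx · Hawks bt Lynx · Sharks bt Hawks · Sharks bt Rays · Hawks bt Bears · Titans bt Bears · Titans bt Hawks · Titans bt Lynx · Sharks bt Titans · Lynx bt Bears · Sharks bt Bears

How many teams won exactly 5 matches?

Win totals: Sharks 5, Lynx 1, Titans 4, Bears 0, Hawks 2, Rays 3.
Exactly 5: Sharks — 1 team.

1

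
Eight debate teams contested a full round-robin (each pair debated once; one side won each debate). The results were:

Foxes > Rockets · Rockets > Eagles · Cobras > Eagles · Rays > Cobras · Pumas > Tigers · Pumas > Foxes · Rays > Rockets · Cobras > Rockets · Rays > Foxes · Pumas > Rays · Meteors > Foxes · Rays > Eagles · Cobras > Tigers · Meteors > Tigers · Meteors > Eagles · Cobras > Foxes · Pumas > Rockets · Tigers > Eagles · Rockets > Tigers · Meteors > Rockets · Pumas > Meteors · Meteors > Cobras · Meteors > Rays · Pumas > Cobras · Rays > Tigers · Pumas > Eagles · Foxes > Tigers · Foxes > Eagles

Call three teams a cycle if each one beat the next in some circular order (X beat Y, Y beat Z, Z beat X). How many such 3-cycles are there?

0

Win totals: Meteors 6, Rays 5, Eagles 0, Tigers 1, Rockets 2, Foxes 3, Pumas 7, Cobras 4.
A team with w wins dominates both others in C(w,2) triples; summing gives 15 + 10 + 0 + 0 + 1 + 3 + 21 + 6 = 56 transitive triples.
Total triples C(8,3) = 56, so cyclic triples = 56 − 56 = 0.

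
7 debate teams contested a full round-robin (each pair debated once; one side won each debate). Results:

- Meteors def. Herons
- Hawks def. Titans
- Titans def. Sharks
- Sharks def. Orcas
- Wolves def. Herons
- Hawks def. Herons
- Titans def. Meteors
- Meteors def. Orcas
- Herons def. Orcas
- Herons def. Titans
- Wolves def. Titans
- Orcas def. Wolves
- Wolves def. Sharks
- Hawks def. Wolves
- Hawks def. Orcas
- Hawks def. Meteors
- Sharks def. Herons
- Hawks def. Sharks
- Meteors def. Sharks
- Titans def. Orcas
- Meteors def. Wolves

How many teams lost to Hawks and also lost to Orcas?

Hawks beat: Titans, Sharks, Orcas, Meteors, Wolves, Herons.
Orcas beat: Wolves.
Both beat: Wolves — 1.

1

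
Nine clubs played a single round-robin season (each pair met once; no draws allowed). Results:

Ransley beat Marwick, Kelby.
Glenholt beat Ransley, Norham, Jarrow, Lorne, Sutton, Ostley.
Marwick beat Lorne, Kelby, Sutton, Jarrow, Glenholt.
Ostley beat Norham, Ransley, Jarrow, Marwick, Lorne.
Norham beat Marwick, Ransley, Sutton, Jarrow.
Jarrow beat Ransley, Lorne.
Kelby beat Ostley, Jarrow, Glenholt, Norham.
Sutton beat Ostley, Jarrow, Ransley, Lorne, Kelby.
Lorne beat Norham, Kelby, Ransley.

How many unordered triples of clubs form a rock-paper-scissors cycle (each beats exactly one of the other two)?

Win totals: Lorne 3, Norham 4, Jarrow 2, Glenholt 6, Ostley 5, Marwick 5, Kelby 4, Sutton 5, Ransley 2.
A club with w wins dominates both others in C(w,2) triples; summing gives 3 + 6 + 1 + 15 + 10 + 10 + 6 + 10 + 1 = 62 transitive triples.
Total triples C(9,3) = 84, so cyclic triples = 84 − 62 = 22.

22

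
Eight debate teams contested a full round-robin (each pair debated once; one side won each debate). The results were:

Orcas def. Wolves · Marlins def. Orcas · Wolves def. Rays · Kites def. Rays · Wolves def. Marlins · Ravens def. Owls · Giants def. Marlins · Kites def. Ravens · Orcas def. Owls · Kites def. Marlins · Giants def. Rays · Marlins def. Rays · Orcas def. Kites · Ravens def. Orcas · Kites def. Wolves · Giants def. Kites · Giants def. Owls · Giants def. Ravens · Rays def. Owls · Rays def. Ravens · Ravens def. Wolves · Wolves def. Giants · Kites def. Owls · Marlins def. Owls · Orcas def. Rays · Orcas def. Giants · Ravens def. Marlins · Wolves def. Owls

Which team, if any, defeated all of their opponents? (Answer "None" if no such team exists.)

Highest win total is Orcas with 5 (out of 7 possible).
Orcas lost to Marlins, Ravens, so no team went undefeated.

None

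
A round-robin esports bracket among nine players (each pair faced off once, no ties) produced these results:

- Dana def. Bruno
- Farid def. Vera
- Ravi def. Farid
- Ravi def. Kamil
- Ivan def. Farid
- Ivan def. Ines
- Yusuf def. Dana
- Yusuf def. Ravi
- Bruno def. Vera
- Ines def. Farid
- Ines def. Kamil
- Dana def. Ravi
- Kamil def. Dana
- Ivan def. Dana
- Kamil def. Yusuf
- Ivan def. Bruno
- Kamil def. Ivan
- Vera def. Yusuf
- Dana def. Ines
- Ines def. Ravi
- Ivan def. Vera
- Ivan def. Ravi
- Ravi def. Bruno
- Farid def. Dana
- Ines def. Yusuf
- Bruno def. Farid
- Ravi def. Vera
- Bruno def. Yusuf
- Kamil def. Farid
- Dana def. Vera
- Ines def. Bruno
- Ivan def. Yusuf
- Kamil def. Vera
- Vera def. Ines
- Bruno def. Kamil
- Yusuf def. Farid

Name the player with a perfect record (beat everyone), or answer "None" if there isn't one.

None

Highest win total is Ivan with 7 (out of 8 possible).
Ivan lost to Kamil, so no player went undefeated.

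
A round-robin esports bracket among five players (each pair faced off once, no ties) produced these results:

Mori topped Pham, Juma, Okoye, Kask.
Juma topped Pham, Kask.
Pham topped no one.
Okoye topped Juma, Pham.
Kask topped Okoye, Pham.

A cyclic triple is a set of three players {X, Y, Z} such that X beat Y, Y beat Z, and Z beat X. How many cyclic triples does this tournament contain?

1

Win totals: Mori 4, Okoye 2, Pham 0, Juma 2, Kask 2.
A player with w wins dominates both others in C(w,2) triples; summing gives 6 + 1 + 0 + 1 + 1 = 9 transitive triples.
Total triples C(5,3) = 10, so cyclic triples = 10 − 9 = 1.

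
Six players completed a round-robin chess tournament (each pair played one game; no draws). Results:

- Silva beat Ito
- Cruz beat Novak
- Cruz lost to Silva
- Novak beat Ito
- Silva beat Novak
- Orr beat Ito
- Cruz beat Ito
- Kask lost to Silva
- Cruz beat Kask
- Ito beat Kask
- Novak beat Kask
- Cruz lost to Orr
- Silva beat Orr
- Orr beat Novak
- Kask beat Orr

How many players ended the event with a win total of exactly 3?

2

Win totals: Cruz 3, Kask 1, Silva 5, Ito 1, Novak 2, Orr 3.
Exactly 3: Cruz, Orr — 2 players.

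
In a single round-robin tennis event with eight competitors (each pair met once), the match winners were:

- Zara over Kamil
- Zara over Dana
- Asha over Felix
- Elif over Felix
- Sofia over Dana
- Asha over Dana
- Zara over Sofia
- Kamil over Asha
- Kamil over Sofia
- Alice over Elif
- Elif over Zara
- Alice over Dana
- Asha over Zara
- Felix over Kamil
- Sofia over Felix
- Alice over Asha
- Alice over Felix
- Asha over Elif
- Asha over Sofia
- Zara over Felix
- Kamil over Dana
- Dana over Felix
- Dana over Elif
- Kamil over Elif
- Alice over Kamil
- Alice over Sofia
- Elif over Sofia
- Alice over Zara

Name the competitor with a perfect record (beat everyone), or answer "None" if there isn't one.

Alice has 7 wins out of 7 opponents — a perfect record.

Alice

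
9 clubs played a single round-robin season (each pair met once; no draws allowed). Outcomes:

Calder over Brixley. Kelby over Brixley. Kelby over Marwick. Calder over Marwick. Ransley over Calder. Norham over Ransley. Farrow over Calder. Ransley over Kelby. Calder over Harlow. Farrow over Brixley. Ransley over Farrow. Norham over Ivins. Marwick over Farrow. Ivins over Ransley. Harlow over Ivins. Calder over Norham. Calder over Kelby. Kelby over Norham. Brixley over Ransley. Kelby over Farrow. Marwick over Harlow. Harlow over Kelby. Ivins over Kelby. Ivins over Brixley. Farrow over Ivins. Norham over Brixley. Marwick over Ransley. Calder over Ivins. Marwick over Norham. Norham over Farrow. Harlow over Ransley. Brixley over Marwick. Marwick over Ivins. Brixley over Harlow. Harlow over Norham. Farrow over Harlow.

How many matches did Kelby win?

Kelby's results: beat Brixley, Marwick, Norham, Farrow; lost to Ivins, Calder, Ransley, Harlow.
That is 4 wins.

4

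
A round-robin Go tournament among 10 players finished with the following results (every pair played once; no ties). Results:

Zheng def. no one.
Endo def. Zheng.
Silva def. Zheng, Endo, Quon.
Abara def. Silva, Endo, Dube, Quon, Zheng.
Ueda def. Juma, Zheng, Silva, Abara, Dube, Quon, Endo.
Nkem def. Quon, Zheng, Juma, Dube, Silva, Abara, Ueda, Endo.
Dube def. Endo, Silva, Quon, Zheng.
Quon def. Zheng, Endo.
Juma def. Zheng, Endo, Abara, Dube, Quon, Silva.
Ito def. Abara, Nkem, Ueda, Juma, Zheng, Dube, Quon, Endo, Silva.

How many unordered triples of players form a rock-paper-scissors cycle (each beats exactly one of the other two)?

Win totals: Abara 5, Juma 6, Zheng 0, Quon 2, Endo 1, Ito 9, Silva 3, Nkem 8, Ueda 7, Dube 4.
A player with w wins dominates both others in C(w,2) triples; summing gives 10 + 15 + 0 + 1 + 0 + 36 + 3 + 28 + 21 + 6 = 120 transitive triples.
Total triples C(10,3) = 120, so cyclic triples = 120 − 120 = 0.

0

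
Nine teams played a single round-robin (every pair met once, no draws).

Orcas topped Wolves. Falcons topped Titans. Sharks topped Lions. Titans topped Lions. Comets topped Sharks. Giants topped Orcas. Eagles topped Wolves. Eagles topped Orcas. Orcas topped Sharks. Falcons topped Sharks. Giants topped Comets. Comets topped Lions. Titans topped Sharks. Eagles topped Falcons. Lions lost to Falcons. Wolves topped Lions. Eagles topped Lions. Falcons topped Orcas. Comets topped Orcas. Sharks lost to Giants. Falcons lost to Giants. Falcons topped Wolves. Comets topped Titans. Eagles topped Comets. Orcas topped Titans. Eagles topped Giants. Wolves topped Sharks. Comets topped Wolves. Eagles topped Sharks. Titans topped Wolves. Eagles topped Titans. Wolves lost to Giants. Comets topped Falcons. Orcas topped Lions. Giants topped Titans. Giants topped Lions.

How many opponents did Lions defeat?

0

Lions' results: beat no one; lost to Eagles, Titans, Falcons, Sharks, Wolves, Orcas, Giants, Comets.
That is 0 wins.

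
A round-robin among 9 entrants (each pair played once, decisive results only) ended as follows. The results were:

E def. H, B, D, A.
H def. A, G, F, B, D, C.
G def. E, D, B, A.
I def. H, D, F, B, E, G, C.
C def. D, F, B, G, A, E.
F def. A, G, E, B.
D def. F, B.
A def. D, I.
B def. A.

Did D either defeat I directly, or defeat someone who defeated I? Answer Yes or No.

D did not beat I directly.
D beat B, F, but each of them lost to I. No two-step path.

No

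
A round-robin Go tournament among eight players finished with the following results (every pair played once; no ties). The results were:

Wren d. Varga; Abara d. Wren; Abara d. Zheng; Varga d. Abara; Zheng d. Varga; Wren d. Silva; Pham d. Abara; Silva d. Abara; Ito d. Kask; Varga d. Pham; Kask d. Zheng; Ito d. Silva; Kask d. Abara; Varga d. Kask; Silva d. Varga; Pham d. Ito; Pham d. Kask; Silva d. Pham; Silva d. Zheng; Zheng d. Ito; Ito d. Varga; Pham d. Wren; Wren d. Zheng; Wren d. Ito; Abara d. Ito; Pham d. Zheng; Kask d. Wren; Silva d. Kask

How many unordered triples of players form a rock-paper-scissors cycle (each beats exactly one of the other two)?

17

Win totals: Abara 3, Varga 3, Silva 5, Ito 3, Kask 3, Pham 5, Zheng 2, Wren 4.
A player with w wins dominates both others in C(w,2) triples; summing gives 3 + 3 + 10 + 3 + 3 + 10 + 1 + 6 = 39 transitive triples.
Total triples C(8,3) = 56, so cyclic triples = 56 − 39 = 17.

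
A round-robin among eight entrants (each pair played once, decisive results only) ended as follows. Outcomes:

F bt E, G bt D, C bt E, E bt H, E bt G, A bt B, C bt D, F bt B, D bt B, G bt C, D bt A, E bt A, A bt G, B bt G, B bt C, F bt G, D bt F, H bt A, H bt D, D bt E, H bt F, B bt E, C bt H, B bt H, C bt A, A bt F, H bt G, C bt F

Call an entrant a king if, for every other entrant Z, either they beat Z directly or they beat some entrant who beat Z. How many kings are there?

A reaches everyone (king).
B reaches everyone (king).
C reaches everyone (king).
D reaches everyone (king).
E reaches everyone (king).
F reaches everyone (king).
G reaches everyone (king).
H reaches everyone (king).
Kings: A, B, C, D, E, F, G, H — 8.

8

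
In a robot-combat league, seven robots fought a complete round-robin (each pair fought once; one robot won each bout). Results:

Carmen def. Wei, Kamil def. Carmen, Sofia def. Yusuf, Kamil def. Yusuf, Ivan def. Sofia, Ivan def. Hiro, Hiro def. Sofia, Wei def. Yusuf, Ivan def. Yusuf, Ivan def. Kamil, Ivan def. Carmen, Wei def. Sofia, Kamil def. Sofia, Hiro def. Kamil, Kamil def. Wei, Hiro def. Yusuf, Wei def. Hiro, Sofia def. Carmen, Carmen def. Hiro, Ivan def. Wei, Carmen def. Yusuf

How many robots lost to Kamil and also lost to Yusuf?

0

Kamil beat: Wei, Carmen, Sofia, Yusuf.
Yusuf beat: no one.
No one was beaten by both.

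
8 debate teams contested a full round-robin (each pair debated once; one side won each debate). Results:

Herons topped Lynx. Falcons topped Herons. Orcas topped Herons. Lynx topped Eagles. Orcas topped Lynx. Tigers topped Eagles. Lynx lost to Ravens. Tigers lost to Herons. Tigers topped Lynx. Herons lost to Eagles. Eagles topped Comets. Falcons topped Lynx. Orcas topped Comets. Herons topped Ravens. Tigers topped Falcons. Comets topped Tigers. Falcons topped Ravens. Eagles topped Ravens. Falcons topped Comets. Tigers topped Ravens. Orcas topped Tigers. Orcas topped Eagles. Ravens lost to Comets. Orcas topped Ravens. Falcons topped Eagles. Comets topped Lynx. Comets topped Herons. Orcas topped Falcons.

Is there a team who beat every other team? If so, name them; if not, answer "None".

Orcas has 7 wins out of 7 opponents — a perfect record.

Orcas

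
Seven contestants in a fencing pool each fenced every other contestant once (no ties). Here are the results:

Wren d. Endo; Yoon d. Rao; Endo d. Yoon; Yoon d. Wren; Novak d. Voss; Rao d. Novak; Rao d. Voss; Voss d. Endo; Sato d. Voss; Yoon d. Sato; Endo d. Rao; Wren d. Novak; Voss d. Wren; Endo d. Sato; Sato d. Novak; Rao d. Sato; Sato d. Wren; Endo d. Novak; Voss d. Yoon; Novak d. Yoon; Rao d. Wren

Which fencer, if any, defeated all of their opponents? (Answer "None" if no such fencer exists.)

Highest win total is Rao with 4 (out of 6 possible).
Rao lost to Endo, Yoon, so no fencer went undefeated.

None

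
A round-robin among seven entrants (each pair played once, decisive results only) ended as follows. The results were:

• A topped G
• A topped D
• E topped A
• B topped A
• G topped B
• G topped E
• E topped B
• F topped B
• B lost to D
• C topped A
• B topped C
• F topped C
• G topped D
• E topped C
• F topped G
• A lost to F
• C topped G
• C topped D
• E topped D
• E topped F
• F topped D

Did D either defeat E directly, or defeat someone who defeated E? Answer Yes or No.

D did not beat E directly.
D beat B, but each of them lost to E. No two-step path.

No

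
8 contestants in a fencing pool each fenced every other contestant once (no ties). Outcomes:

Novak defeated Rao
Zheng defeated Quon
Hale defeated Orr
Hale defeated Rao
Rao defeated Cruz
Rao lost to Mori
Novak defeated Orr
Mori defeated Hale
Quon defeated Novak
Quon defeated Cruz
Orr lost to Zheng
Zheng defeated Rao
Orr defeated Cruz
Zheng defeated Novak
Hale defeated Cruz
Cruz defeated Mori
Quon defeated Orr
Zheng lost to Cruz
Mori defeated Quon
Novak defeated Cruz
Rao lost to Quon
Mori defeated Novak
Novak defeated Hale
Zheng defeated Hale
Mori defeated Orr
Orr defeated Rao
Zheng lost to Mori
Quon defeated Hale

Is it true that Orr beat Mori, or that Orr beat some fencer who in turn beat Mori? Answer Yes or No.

Orr did not beat Mori directly.
Orr beat Cruz, Rao. Of those, Cruz beat Mori.

Yes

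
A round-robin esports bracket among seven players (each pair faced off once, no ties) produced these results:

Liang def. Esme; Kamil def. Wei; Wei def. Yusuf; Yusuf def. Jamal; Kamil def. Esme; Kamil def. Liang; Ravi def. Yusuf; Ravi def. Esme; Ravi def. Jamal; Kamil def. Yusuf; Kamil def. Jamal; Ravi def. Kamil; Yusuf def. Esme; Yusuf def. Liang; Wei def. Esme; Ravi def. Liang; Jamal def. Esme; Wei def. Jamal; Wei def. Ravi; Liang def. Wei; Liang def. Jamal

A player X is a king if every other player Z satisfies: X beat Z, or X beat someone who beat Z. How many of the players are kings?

Liang cannot reach Kamil in two steps.
Jamal cannot reach Liang, Kamil, Ravi, Yusuf, Wei in two steps.
Kamil reaches everyone (king).
Ravi reaches everyone (king).
Yusuf cannot reach Kamil, Ravi in two steps.
Wei reaches everyone (king).
Esme cannot reach Liang, Jamal, Kamil, Ravi, Yusuf, Wei in two steps.
Kings: Kamil, Ravi, Wei — 3.

3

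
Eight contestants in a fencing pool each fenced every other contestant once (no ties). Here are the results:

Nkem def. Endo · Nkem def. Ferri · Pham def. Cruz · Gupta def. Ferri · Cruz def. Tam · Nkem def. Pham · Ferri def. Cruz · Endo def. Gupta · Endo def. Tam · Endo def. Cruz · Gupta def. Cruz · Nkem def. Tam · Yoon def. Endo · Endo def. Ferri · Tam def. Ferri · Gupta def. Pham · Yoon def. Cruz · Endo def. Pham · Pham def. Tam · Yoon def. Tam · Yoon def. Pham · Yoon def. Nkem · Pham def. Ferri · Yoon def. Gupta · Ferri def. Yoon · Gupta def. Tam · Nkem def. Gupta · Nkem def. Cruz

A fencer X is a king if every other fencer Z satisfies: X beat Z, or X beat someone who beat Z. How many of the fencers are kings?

Endo cannot reach Nkem in two steps.
Cruz cannot reach Endo, Gupta, Yoon, Pham, Nkem in two steps.
Ferri reaches everyone (king).
Gupta cannot reach Endo, Nkem in two steps.
Yoon reaches everyone (king).
Tam cannot reach Endo, Gupta, Pham, Nkem in two steps.
Pham cannot reach Endo, Gupta, Nkem in two steps.
Nkem reaches everyone (king).
Kings: Ferri, Yoon, Nkem — 3.

3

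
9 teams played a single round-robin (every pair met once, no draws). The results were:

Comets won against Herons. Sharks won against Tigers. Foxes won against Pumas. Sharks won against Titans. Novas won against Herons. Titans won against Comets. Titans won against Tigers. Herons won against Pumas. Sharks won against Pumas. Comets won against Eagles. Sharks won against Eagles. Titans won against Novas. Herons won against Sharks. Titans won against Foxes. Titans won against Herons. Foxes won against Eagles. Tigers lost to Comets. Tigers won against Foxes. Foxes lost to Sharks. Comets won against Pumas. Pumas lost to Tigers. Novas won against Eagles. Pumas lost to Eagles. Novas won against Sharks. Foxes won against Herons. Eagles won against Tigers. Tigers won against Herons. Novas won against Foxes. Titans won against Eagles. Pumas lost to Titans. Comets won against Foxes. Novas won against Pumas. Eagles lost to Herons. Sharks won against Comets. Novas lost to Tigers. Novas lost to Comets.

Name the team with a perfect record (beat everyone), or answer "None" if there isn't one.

None

Highest win total is Titans with 7 (out of 8 possible).
Titans lost to Sharks, so no team went undefeated.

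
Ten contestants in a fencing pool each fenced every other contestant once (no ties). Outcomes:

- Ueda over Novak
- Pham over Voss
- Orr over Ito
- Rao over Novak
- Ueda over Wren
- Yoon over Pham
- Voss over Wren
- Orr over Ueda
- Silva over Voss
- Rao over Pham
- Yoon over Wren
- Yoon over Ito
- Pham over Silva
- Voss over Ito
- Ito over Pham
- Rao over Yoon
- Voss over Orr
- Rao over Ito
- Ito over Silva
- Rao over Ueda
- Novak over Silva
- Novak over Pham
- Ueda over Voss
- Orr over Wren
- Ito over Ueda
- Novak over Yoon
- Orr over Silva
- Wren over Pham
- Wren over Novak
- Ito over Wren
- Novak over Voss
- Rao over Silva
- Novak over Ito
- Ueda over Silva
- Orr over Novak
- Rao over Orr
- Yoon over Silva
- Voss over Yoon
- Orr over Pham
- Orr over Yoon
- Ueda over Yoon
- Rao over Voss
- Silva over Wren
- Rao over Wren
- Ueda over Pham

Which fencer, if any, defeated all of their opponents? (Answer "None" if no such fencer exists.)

Rao has 9 wins out of 9 opponents — a perfect record.

Rao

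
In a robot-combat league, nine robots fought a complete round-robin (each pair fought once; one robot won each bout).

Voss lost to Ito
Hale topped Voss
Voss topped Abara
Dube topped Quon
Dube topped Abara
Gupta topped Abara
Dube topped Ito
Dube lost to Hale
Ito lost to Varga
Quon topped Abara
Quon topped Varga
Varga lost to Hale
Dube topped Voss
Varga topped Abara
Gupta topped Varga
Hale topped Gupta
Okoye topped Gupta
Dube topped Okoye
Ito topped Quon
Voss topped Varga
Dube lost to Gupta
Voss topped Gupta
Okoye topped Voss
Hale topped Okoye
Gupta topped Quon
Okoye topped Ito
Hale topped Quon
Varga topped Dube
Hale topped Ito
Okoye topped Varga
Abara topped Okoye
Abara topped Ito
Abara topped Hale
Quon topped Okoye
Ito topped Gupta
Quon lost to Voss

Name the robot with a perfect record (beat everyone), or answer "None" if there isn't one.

None

Highest win total is Hale with 7 (out of 8 possible).
Hale lost to Abara, so no robot went undefeated.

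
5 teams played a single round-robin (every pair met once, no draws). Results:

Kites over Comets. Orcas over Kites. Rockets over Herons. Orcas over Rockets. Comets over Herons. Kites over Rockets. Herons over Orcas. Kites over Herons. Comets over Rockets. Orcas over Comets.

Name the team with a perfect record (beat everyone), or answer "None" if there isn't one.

None

Highest win total is Orcas with 3 (out of 4 possible).
Orcas lost to Herons, so no team went undefeated.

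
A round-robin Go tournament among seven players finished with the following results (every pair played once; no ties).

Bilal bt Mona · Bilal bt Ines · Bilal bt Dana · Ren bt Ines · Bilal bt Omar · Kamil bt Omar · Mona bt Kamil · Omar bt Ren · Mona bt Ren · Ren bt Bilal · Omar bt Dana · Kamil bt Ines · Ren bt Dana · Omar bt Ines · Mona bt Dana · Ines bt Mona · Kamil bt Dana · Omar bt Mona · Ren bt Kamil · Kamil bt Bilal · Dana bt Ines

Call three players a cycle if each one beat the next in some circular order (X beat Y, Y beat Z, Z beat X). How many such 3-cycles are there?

Win totals: Dana 1, Kamil 4, Mona 3, Ines 1, Ren 4, Omar 4, Bilal 4.
A player with w wins dominates both others in C(w,2) triples; summing gives 0 + 6 + 3 + 0 + 6 + 6 + 6 = 27 transitive triples.
Total triples C(7,3) = 35, so cyclic triples = 35 − 27 = 8.

8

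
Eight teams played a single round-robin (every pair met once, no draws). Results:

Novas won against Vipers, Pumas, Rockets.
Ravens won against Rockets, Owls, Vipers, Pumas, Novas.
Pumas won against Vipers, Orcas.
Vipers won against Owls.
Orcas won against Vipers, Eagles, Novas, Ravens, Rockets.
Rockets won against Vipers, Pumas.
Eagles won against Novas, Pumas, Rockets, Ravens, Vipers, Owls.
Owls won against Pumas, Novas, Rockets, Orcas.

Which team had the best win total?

Eagles

Win totals: Vipers 1, Rockets 2, Orcas 5, Pumas 2, Eagles 6, Owls 4, Novas 3, Ravens 5.
Eagles leads with 6 wins (next highest: 5).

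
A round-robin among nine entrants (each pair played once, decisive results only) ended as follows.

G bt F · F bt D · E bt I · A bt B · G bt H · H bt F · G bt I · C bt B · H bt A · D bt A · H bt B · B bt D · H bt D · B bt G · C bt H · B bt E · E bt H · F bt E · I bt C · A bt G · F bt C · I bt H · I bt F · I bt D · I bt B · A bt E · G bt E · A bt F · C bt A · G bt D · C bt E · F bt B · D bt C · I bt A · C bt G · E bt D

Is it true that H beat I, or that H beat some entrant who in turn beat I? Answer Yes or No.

H did not beat I directly.
H beat A, B, D, F, but each of them lost to I. No two-step path.

No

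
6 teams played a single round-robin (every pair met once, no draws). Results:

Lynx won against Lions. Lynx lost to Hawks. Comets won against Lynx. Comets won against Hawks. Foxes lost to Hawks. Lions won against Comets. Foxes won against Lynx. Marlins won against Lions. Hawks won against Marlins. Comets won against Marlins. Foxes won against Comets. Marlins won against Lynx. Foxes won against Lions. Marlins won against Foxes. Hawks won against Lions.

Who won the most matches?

Hawks

Win totals: Lions 1, Hawks 4, Comets 3, Lynx 1, Foxes 3, Marlins 3.
Hawks leads with 4 wins (next highest: 3).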